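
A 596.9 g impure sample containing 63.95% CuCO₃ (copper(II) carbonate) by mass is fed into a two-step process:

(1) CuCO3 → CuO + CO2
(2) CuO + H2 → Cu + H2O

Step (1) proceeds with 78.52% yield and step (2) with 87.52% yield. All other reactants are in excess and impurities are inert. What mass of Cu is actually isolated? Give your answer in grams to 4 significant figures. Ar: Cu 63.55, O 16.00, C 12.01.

134.9 g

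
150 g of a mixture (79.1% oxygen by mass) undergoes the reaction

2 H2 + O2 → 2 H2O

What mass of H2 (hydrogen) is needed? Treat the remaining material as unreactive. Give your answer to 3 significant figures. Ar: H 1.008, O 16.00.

Mass of pure O2 = 150 g × 0.791 = 118.7 g.
M(O2) = 2(16.00) = 32.00 g/mol.
M(H2) = 2(1.008) = 2.016 g/mol.
n(O2) = 118.7 g / 32.00 g/mol = 3.708 mol.
From the equation the O2:H2 mole ratio is 1:2, so n(H2) = 3.708 × 2/1 = 7.416 mol.
Mass of H2 = 7.416 mol × 2.016 g/mol = 14.95 g.

14.9 g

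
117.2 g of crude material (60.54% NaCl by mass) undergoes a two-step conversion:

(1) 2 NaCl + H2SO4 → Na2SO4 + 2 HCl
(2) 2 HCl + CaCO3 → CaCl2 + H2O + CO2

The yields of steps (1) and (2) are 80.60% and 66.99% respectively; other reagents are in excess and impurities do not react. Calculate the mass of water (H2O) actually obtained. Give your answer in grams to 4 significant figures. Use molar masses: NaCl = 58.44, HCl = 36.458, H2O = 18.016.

5.905 g

Pure NaCl = 117.2 × 0.6054 = 70.953 g.
n(NaCl) = 70.953 / 58.44 = 1.2141 mol.
Step 1 (NaCl:HCl = 2:2): theoretical n(HCl) = 1.2141 mol; at 80.60% yield, n(HCl) = 0.97858 mol.
Step 2 (HCl:H2O = 2:1): theoretical n(H2O) = 0.48929 mol, so theoretical mass = 0.48929 × 18.016 = 8.8150 g.
At 66.99% yield, actual mass of H2O = 8.8150 × 0.6699 = 5.9052 g.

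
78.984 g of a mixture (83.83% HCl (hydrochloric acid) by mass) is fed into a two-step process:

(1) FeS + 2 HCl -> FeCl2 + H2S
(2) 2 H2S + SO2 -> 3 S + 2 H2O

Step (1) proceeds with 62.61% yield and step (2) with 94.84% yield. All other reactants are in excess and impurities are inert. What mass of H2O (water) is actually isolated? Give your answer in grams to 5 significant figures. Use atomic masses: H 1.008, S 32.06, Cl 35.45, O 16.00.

Pure HCl = 78.984 × 0.8383 = 66.2123 g.
M(HCl) = 1.008 + 35.45 = 36.458 g/mol.
M(H2O) = 2(1.008) + 16.00 = 18.016 g/mol.
n(HCl) = 66.2123 / 36.458 = 1.81613 mol.
Step 1 (HCl:H2S = 2:1): theoretical n(H2S) = 0.908063 mol; at 62.61% yield, n(H2S) = 0.568538 mol.
Step 2 (H2S:H2O = 2:2): theoretical n(H2O) = 0.568538 mol, so theoretical mass = 0.568538 × 18.016 = 10.2428 g.
At 94.84% yield, actual mass of H2O = 10.2428 × 0.9484 = 9.71425 g.

9.7143 g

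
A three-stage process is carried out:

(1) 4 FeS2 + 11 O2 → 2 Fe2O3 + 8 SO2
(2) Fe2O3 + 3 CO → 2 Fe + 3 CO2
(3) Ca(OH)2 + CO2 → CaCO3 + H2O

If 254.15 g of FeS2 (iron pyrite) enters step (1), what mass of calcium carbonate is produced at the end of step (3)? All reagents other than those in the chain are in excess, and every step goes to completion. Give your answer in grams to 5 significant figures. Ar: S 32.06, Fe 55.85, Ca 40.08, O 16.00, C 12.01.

318.05 g

M(FeS2) = 55.85 + 2(32.06) = 119.97 g/mol.
M(CaCO3) = 40.08 + 12.01 + 3(16.00) = 100.09 g/mol.
n(FeS2) = 254.15 / 119.97 = 2.11845 mol.
Reaction (1): FeS2→Fe2O3 ratio 4:2 ⇒ n(Fe2O3) = 1.05922 mol.
Reaction (2): Fe2O3→CO2 ratio 1:3 ⇒ n(CO2) = 3.17767 mol.
Reaction (3): CO2→CaCO3 ratio 1:1 ⇒ n(CaCO3) = 3.17767 mol.
Mass of CaCO3 = 3.17767 × 100.09 = 318.053 g.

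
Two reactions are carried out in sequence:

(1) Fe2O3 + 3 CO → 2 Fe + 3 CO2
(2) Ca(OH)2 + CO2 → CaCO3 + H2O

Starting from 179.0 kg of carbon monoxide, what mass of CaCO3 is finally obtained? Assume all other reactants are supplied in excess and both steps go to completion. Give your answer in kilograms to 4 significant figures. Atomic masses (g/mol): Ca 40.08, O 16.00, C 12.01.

639.6 kg

M(CO) = 12.01 + 16.00 = 28.01 g/mol.
M(CaCO3) = 40.08 + 12.01 + 3(16.00) = 100.09 g/mol.
179.0 kg = 179000 g.
n(CO) = 179000 / 28.01 = 6390.6 mol.
Step 1 gives a 3:3 ratio of CO to CO2, so n(CO2) = 6390.6 mol.
In step 2 the CO2:CaCO3 ratio is 1:1, so n(CaCO3) = 6390.6 mol.
Mass of CaCO3 = 6390.6 × 100.09 = 639630 g = 639.6 kg.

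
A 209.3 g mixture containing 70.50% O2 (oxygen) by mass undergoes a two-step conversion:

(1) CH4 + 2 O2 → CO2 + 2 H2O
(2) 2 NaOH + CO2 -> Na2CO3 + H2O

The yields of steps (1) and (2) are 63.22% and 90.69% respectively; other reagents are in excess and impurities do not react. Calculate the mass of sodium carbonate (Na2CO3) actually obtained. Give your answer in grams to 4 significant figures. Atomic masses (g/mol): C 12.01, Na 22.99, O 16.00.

Pure O2 = 209.3 × 0.7050 = 147.56 g.
M(O2) = 2(16.00) = 32.00 g/mol.
M(Na2CO3) = 2(22.99) + 12.01 + 3(16.00) = 105.99 g/mol.
n(O2) = 147.56 / 32.00 = 4.6111 mol.
Step 1 (O2:CO2 = 2:1): theoretical n(CO2) = 2.3056 mol; at 63.22% yield, n(CO2) = 1.4576 mol.
Step 2 (CO2:Na2CO3 = 1:1): theoretical n(Na2CO3) = 1.4576 mol, so theoretical mass = 1.4576 × 105.99 = 154.49 g.
At 90.69% yield, actual mass of Na2CO3 = 154.49 × 0.9069 = 140.11 g.

140.1 g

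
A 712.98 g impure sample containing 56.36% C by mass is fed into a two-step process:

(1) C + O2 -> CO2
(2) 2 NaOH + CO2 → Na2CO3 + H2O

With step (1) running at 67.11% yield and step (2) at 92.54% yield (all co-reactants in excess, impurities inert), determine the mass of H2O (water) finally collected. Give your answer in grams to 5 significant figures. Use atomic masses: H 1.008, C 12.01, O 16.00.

374.35 g

Pure C = 712.98 × 0.5636 = 401.836 g.
M(C) = 12.01 g/mol.
M(H2O) = 2(1.008) + 16.00 = 18.016 g/mol.
n(C) = 401.836 / 12.01 = 33.4584 mol.
Step 1 (C:CO2 = 1:1): theoretical n(CO2) = 33.4584 mol; at 67.11% yield, n(CO2) = 22.4539 mol.
Step 2 (CO2:H2O = 1:1): theoretical n(H2O) = 22.4539 mol, so theoretical mass = 22.4539 × 18.016 = 404.530 g.
At 92.54% yield, actual mass of H2O = 404.530 × 0.9254 = 374.352 g.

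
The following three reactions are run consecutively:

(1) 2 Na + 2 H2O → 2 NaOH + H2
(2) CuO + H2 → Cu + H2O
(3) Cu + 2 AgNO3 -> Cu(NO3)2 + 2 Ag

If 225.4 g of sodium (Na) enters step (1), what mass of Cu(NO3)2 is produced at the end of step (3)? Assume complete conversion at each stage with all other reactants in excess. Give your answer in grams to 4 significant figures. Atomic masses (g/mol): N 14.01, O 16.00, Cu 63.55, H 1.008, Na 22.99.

919.5 g

M(Na) = 22.99 g/mol.
M(Cu(NO3)2) = 63.55 + 2(14.01) + 6(16.00) = 187.57 g/mol.
n(Na) = 225.4 / 22.99 = 9.8043 mol.
Reaction (1): Na→H2 ratio 2:1 ⇒ n(H2) = 4.9021 mol.
Reaction (2): H2→Cu ratio 1:1 ⇒ n(Cu) = 4.9021 mol.
Reaction (3): Cu→Cu(NO3)2 ratio 1:1 ⇒ n(Cu(NO3)2) = 4.9021 mol.
Mass of Cu(NO3)2 = 4.9021 × 187.57 = 919.49 g.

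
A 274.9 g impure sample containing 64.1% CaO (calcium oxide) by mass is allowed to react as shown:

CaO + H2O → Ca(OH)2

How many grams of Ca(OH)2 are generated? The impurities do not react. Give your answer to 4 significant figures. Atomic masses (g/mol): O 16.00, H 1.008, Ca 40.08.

Mass of pure CaO = 274.9 g × 0.641 = 176.21 g.
M(CaO) = 40.08 + 16.00 = 56.08 g/mol.
M(Ca(OH)2) = 40.08 + 2(16.00) + 2(1.008) = 74.096 g/mol.
n(CaO) = 176.21 g / 56.08 g/mol = 3.1421 mol.
From the equation the CaO:Ca(OH)2 mole ratio is 1:1, so n(Ca(OH)2) = 3.1421 × 1/1 = 3.1421 mol.
Mass of Ca(OH)2 = 3.1421 mol × 74.096 g/mol = 232.82 g.

232.8 g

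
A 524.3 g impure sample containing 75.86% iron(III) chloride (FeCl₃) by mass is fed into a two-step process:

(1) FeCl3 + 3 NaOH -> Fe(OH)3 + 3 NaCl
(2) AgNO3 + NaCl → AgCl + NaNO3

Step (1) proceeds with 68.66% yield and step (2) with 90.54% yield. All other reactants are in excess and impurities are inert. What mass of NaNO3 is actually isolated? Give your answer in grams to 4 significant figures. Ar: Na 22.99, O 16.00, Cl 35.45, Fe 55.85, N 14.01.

388.7 g

Pure FeCl3 = 524.3 × 0.7586 = 397.73 g.
M(FeCl3) = 55.85 + 3(35.45) = 162.20 g/mol.
M(NaNO3) = 22.99 + 14.01 + 3(16.00) = 85.00 g/mol.
n(FeCl3) = 397.73 / 162.20 = 2.4521 mol.
Step 1 (FeCl3:NaCl = 1:3): theoretical n(NaCl) = 7.3564 mol; at 68.66% yield, n(NaCl) = 5.0509 mol.
Step 2 (NaCl:NaNO3 = 1:1): theoretical n(NaNO3) = 5.0509 mol, so theoretical mass = 5.0509 × 85.00 = 429.32 g.
At 90.54% yield, actual mass of NaNO3 = 429.32 × 0.9054 = 388.71 g.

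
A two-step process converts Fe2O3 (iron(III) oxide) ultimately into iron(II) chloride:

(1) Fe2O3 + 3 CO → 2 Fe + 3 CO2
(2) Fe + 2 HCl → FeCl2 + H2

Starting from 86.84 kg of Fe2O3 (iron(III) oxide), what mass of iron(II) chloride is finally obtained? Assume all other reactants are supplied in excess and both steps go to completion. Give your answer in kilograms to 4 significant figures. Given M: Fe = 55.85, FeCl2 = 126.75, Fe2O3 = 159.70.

86.84 kg = 86840 g.
n(Fe2O3) = 86840 / 159.70 = 543.77 mol.
Step 1 gives a 1:2 ratio of Fe2O3 to Fe, so n(Fe) = 1087.5 mol.
In step 2 the Fe:FeCl2 ratio is 1:1, so n(FeCl2) = 1087.5 mol.
Mass of FeCl2 = 1087.5 × 126.75 = 137850 g = 137.8 kg.

137.8 kg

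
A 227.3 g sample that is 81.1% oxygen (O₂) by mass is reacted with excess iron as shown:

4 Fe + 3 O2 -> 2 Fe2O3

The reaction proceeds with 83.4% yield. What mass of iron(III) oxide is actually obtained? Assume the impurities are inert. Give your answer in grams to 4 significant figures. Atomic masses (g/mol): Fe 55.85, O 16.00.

Pure O2 available = 227.3 g × 0.811 = 184.34 g.
M(O2) = 2(16.00) = 32.00 g/mol.
M(Fe2O3) = 2(55.85) + 3(16.00) = 159.70 g/mol.
n(O2) = 184.34 g / 32.00 g/mol = 5.7606 mol.
From the equation the O2:Fe2O3 mole ratio is 3:2, so n(Fe2O3) = 5.7606 × 2/3 = 3.8404 mol.
Mass of Fe2O3 = 3.8404 mol × 159.70 g/mol = 613.32 g.
Actual mass collected = 613.32 g × 0.834 = 511.51 g.

511.5 g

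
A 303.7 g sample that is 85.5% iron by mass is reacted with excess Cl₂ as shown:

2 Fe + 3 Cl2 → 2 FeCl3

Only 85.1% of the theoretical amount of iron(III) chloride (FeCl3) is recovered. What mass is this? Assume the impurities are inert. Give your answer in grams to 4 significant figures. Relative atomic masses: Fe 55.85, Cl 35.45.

641.8 g

Pure Fe available = 303.7 g × 0.855 = 259.66 g.
M(Fe) = 55.85 g/mol.
M(FeCl3) = 55.85 + 3(35.45) = 162.20 g/mol.
n(Fe) = 259.66 g / 55.85 g/mol = 4.6493 mol.
From the equation the Fe:FeCl3 mole ratio is 2:2, so n(FeCl3) = 4.6493 × 2/2 = 4.6493 mol.
Mass of FeCl3 = 4.6493 mol × 162.20 g/mol = 754.12 g.
Actual mass collected = 754.12 g × 0.851 = 641.75 g.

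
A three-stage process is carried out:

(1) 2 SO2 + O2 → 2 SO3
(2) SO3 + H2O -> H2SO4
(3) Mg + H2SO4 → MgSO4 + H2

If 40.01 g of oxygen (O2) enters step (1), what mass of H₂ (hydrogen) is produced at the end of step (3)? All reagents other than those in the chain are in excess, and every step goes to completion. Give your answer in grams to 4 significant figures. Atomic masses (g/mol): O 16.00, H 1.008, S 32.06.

5.041 g

M(O2) = 2(16.00) = 32.00 g/mol.
M(H2) = 2(1.008) = 2.016 g/mol.
n(O2) = 40.01 / 32.00 = 1.2503 mol.
Reaction (1): O2→SO3 ratio 1:2 ⇒ n(SO3) = 2.5006 mol.
Reaction (2): SO3→H2SO4 ratio 1:1 ⇒ n(H2SO4) = 2.5006 mol.
Reaction (3): H2SO4→H2 ratio 1:1 ⇒ n(H2) = 2.5006 mol.
Mass of H2 = 2.5006 × 2.016 = 5.0413 g.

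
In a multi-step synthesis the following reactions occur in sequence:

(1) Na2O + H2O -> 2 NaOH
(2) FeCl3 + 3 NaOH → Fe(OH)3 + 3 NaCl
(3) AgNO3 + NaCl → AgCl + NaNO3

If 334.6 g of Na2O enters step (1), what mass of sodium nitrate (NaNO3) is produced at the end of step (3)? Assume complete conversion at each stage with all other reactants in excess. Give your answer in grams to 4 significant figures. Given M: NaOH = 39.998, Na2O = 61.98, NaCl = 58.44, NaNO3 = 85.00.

n(Na2O) = 334.6 / 61.98 = 5.3985 mol.
Reaction (1): Na2O→NaOH ratio 1:2 ⇒ n(NaOH) = 10.797 mol.
Reaction (2): NaOH→NaCl ratio 3:3 ⇒ n(NaCl) = 10.797 mol.
Reaction (3): NaCl→NaNO3 ratio 1:1 ⇒ n(NaNO3) = 10.797 mol.
Mass of NaNO3 = 10.797 × 85.00 = 917.75 g.

917.7 g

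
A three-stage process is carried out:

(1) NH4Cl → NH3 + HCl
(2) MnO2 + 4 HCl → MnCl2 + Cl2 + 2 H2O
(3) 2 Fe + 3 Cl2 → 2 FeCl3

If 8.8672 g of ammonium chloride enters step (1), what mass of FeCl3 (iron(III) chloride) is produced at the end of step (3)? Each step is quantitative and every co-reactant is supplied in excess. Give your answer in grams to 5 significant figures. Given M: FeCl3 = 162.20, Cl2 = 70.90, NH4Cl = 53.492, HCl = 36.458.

n(NH4Cl) = 8.8672 / 53.492 = 0.165767 mol.
Reaction (1): NH4Cl→HCl ratio 1:1 ⇒ n(HCl) = 0.165767 mol.
Reaction (2): HCl→Cl2 ratio 4:1 ⇒ n(Cl2) = 0.0414417 mol.
Reaction (3): Cl2→FeCl3 ratio 3:2 ⇒ n(FeCl3) = 0.0276278 mol.
Mass of FeCl3 = 0.0276278 × 162.20 = 4.48123 g.

4.4812 g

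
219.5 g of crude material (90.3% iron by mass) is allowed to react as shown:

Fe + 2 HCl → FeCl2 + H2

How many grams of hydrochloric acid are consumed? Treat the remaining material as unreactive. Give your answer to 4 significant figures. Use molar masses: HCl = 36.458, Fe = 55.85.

258.8 g

Mass of pure Fe = 219.5 g × 0.903 = 198.21 g.
n(Fe) = 198.21 g / 55.85 g/mol = 3.5489 mol.
From the equation the Fe:HCl mole ratio is 1:2, so n(HCl) = 3.5489 × 2/1 = 7.0979 mol.
Mass of HCl = 7.0979 mol × 36.458 g/mol = 258.77 g.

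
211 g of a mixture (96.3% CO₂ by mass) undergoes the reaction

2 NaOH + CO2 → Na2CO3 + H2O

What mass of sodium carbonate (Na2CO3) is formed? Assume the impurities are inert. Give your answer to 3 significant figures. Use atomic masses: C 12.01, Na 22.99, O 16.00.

489 g

Mass of pure CO2 = 211 g × 0.963 = 203.2 g.
M(CO2) = 12.01 + 2(16.00) = 44.01 g/mol.
M(Na2CO3) = 2(22.99) + 12.01 + 3(16.00) = 105.99 g/mol.
n(CO2) = 203.2 g / 44.01 g/mol = 4.617 mol.
From the equation the CO2:Na2CO3 mole ratio is 1:1, so n(Na2CO3) = 4.617 × 1/1 = 4.617 mol.
Mass of Na2CO3 = 4.617 mol × 105.99 g/mol = 489.4 g.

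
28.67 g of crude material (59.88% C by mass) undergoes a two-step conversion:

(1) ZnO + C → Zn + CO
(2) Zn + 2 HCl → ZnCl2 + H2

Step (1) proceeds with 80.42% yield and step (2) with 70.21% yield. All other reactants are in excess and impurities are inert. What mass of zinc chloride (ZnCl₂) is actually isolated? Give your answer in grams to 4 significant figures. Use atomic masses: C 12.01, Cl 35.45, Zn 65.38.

Pure C = 28.67 × 0.5988 = 17.168 g.
M(C) = 12.01 g/mol.
M(ZnCl2) = 65.38 + 2(35.45) = 136.28 g/mol.
n(C) = 17.168 / 12.01 = 1.4294 mol.
Step 1 (C:Zn = 1:1): theoretical n(Zn) = 1.4294 mol; at 80.42% yield, n(Zn) = 1.1496 mol.
Step 2 (Zn:ZnCl2 = 1:1): theoretical n(ZnCl2) = 1.1496 mol, so theoretical mass = 1.1496 × 136.28 = 156.66 g.
At 70.21% yield, actual mass of ZnCl2 = 156.66 × 0.7021 = 109.99 g.

110.0 g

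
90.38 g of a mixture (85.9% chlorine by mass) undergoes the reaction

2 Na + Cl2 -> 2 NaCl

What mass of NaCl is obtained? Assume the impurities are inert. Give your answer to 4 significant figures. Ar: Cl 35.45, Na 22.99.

128.0 g

Mass of pure Cl2 = 90.38 g × 0.859 = 77.636 g.
M(Cl2) = 2(35.45) = 70.90 g/mol.
M(NaCl) = 22.99 + 35.45 = 58.44 g/mol.
n(Cl2) = 77.636 g / 70.90 g/mol = 1.0950 mol.
From the equation the Cl2:NaCl mole ratio is 1:2, so n(NaCl) = 1.0950 × 2/1 = 2.1900 mol.
Mass of NaCl = 2.1900 mol × 58.44 g/mol = 127.99 g.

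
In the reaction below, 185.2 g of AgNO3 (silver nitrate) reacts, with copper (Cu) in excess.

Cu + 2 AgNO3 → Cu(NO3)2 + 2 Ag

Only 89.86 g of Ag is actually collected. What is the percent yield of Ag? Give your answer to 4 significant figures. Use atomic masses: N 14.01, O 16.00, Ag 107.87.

M(AgNO3) = 107.87 + 14.01 + 3(16.00) = 169.88 g/mol.
M(Ag) = 107.87 g/mol.
n(AgNO3) = 185.20 g / 169.88 g/mol = 1.0902 mol.
From the equation the AgNO3:Ag mole ratio is 2:2, so n(Ag) = 1.0902 × 2/2 = 1.0902 mol.
Mass of Ag = 1.0902 mol × 107.87 g/mol = 117.60 g.
This is the theoretical yield. Percent yield = 89.86 g / 117.60 g × 100% = 76.413%.

76.41 %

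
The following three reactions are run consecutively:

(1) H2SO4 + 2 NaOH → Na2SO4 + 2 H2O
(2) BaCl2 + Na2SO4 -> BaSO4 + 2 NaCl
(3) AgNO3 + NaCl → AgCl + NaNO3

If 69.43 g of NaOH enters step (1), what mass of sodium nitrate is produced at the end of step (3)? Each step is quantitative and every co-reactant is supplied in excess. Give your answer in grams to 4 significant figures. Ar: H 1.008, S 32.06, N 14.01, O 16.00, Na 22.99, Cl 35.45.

M(NaOH) = 22.99 + 16.00 + 1.008 = 39.998 g/mol.
M(NaNO3) = 22.99 + 14.01 + 3(16.00) = 85.00 g/mol.
n(NaOH) = 69.43 / 39.998 = 1.7358 mol.
Reaction (1): NaOH→Na2SO4 ratio 2:1 ⇒ n(Na2SO4) = 0.86792 mol.
Reaction (2): Na2SO4→NaCl ratio 1:2 ⇒ n(NaCl) = 1.7358 mol.
Reaction (3): NaCl→NaNO3 ratio 1:1 ⇒ n(NaNO3) = 1.7358 mol.
Mass of NaNO3 = 1.7358 × 85.00 = 147.55 g.

147.5 g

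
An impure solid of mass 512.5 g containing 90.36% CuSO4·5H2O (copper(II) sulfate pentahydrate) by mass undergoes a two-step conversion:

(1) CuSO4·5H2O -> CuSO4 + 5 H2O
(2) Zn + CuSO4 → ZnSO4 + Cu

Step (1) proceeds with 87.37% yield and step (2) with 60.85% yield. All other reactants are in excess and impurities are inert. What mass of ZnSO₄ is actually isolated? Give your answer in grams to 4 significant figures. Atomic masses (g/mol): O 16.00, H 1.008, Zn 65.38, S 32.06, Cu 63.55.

159.2 g

Pure CuSO4·5H2O = 512.5 × 0.9036 = 463.10 g.
M(CuSO4·5H2O) = 63.55 + 32.06 + 9(16.00) + 10(1.008) = 249.69 g/mol.
M(ZnSO4) = 65.38 + 32.06 + 4(16.00) = 161.44 g/mol.
n(CuSO4·5H2O) = 463.10 / 249.69 = 1.8547 mol.
Step 1 (CuSO4·5H2O:CuSO4 = 1:1): theoretical n(CuSO4) = 1.8547 mol; at 87.37% yield, n(CuSO4) = 1.6204 mol.
Step 2 (CuSO4:ZnSO4 = 1:1): theoretical n(ZnSO4) = 1.6204 mol, so theoretical mass = 1.6204 × 161.44 = 261.60 g.
At 60.85% yield, actual mass of ZnSO4 = 261.60 × 0.6085 = 159.19 g.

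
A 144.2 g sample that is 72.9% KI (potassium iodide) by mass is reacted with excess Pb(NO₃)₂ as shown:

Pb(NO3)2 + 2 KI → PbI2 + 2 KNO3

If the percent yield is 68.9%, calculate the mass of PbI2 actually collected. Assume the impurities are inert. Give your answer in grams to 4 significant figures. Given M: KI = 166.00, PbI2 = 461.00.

Pure KI available = 144.2 g × 0.729 = 105.12 g.
n(KI) = 105.12 g / 166.00 g/mol = 0.63326 mol.
From the equation the KI:PbI2 mole ratio is 2:1, so n(PbI2) = 0.63326 × 1/2 = 0.31663 mol.
Mass of PbI2 = 0.31663 mol × 461.00 g/mol = 145.97 g.
Actual mass collected = 145.97 g × 0.689 = 100.57 g.

100.6 g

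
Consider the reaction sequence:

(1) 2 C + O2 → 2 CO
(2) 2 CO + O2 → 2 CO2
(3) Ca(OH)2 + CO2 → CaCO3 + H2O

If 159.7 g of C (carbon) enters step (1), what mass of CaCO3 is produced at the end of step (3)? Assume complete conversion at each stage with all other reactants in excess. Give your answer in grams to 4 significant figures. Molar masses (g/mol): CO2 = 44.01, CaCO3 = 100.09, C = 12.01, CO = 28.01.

n(C) = 159.7 / 12.01 = 13.297 mol.
Reaction (1): C→CO ratio 2:2 ⇒ n(CO) = 13.297 mol.
Reaction (2): CO→CO2 ratio 2:2 ⇒ n(CO2) = 13.297 mol.
Reaction (3): CO2→CaCO3 ratio 1:1 ⇒ n(CaCO3) = 13.297 mol.
Mass of CaCO3 = 13.297 × 100.09 = 1330.9 g.

1331 g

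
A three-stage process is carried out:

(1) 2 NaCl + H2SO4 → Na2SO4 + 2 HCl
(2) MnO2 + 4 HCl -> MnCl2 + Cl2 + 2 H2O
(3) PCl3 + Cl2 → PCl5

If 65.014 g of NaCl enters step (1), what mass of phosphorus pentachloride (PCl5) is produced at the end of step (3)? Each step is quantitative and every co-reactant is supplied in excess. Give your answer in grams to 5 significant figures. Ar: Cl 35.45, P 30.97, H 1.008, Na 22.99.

M(NaCl) = 22.99 + 35.45 = 58.44 g/mol.
M(PCl5) = 30.97 + 5(35.45) = 208.22 g/mol.
n(NaCl) = 65.014 / 58.44 = 1.11249 mol.
Reaction (1): NaCl→HCl ratio 2:2 ⇒ n(HCl) = 1.11249 mol.
Reaction (2): HCl→Cl2 ratio 4:1 ⇒ n(Cl2) = 0.278123 mol.
Reaction (3): Cl2→PCl5 ratio 1:1 ⇒ n(PCl5) = 0.278123 mol.
Mass of PCl5 = 0.278123 × 208.22 = 57.9107 g.

57.911 g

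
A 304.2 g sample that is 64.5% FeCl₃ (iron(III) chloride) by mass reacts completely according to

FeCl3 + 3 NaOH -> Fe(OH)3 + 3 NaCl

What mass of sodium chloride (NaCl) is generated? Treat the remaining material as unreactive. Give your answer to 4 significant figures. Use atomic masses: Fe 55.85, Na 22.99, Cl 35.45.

Mass of pure FeCl3 = 304.2 g × 0.645 = 196.21 g.
M(FeCl3) = 55.85 + 3(35.45) = 162.20 g/mol.
M(NaCl) = 22.99 + 35.45 = 58.44 g/mol.
n(FeCl3) = 196.21 g / 162.20 g/mol = 1.2097 mol.
From the equation the FeCl3:NaCl mole ratio is 1:3, so n(NaCl) = 1.2097 × 3/1 = 3.6290 mol.
Mass of NaCl = 3.6290 mol × 58.44 g/mol = 212.08 g.

212.1 g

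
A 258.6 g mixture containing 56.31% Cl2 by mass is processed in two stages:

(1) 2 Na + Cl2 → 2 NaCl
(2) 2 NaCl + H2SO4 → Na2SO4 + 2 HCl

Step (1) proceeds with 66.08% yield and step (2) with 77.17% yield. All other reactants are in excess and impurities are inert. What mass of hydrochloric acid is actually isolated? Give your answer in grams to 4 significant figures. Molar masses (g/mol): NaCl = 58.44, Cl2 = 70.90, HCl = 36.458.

76.37 g

Pure Cl2 = 258.6 × 0.5631 = 145.62 g.
n(Cl2) = 145.62 / 70.90 = 2.0538 mol.
Step 1 (Cl2:NaCl = 1:2): theoretical n(NaCl) = 4.1077 mol; at 66.08% yield, n(NaCl) = 2.7144 mol.
Step 2 (NaCl:HCl = 2:2): theoretical n(HCl) = 2.7144 mol, so theoretical mass = 2.7144 × 36.458 = 98.960 g.
At 77.17% yield, actual mass of HCl = 98.960 × 0.7717 = 76.368 g.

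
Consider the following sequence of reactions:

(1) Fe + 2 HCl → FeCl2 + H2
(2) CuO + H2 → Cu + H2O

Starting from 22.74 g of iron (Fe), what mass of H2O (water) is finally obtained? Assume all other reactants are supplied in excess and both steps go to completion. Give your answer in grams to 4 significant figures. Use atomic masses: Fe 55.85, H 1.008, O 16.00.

M(Fe) = 55.85 g/mol.
M(H2O) = 2(1.008) + 16.00 = 18.016 g/mol.
n(Fe) = 22.740 / 55.85 = 0.40716 mol.
Step 1 gives a 1:1 ratio of Fe to H2, so n(H2) = 0.40716 mol.
In step 2 the H2:H2O ratio is 1:1, so n(H2O) = 0.40716 mol.
Mass of H2O = 0.40716 × 18.016 = 7.3354 g.

7.335 g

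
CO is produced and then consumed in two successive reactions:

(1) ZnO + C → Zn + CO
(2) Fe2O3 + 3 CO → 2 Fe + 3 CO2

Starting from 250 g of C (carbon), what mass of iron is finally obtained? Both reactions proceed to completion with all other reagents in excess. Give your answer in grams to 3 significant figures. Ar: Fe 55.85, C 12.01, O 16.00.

775 g

M(C) = 12.01 g/mol.
M(Fe) = 55.85 g/mol.
n(C) = 250.0 / 12.01 = 20.82 mol.
Step 1 gives a 1:1 ratio of C to CO, so n(CO) = 20.82 mol.
In step 2 the CO:Fe ratio is 3:2, so n(Fe) = 13.88 mol.
Mass of Fe = 13.88 × 55.85 = 775.0 g.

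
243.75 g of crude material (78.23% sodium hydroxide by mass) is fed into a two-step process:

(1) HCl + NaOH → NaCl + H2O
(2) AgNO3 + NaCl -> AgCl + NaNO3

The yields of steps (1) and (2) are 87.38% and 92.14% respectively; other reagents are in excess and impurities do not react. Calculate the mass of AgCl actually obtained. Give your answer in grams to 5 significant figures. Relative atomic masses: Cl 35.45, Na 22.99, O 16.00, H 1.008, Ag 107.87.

550.11 g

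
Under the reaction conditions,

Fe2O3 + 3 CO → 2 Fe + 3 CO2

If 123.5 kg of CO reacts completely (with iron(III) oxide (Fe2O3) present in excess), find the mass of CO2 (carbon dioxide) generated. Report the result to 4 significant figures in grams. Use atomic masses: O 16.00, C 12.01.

M(CO) = 12.01 + 16.00 = 28.01 g/mol.
M(CO2) = 12.01 + 2(16.00) = 44.01 g/mol.
Convert: 123.5 kg = 123500 g.
n(CO) = 123500 g / 28.01 g/mol = 4409.1 mol.
From the equation the CO:CO2 mole ratio is 3:3, so n(CO2) = 4409.1 × 3/3 = 4409.1 mol.
Mass of CO2 = 4409.1 mol × 44.01 g/mol = 194050 g.

194000 g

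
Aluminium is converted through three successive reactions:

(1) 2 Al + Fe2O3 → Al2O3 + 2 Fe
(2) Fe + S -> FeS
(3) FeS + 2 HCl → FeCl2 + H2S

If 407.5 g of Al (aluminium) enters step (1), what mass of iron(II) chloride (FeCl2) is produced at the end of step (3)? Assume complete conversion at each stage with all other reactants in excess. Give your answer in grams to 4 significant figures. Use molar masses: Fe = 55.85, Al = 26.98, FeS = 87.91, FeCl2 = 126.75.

1914 g

n(Al) = 407.5 / 26.98 = 15.104 mol.
Reaction (1): Al→Fe ratio 2:2 ⇒ n(Fe) = 15.104 mol.
Reaction (2): Fe→FeS ratio 1:1 ⇒ n(FeS) = 15.104 mol.
Reaction (3): FeS→FeCl2 ratio 1:1 ⇒ n(FeCl2) = 15.104 mol.
Mass of FeCl2 = 15.104 × 126.75 = 1914.4 g.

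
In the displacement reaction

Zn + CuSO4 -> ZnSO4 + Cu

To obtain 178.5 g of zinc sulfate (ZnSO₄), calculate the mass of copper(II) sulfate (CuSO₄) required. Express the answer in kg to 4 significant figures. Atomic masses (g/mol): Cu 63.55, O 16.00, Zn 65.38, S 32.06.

M(ZnSO4) = 65.38 + 32.06 + 4(16.00) = 161.44 g/mol.
M(CuSO4) = 63.55 + 32.06 + 4(16.00) = 159.61 g/mol.
n(ZnSO4) = 178.50 g / 161.44 g/mol = 1.1057 mol.
From the equation the ZnSO4:CuSO4 mole ratio is 1:1, so n(CuSO4) = 1.1057 × 1/1 = 1.1057 mol.
Mass of CuSO4 = 1.1057 mol × 159.61 g/mol = 176.48 g.
Converting to kg: 176.48 g = 0.1765 kg.

0.1765 kg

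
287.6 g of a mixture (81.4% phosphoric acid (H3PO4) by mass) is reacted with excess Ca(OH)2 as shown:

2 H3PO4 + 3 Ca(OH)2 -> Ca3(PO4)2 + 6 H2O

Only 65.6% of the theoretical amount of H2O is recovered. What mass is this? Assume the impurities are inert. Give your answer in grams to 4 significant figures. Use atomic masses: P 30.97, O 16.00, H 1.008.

84.70 g

Pure H3PO4 available = 287.6 g × 0.814 = 234.11 g.
M(H3PO4) = 3(1.008) + 30.97 + 4(16.00) = 97.994 g/mol.
M(H2O) = 2(1.008) + 16.00 = 18.016 g/mol.
n(H3PO4) = 234.11 g / 97.994 g/mol = 2.3890 mol.
From the equation the H3PO4:H2O mole ratio is 2:6, so n(H2O) = 2.3890 × 6/2 = 7.1670 mol.
Mass of H2O = 7.1670 mol × 18.016 g/mol = 129.12 g.
Actual mass collected = 129.12 g × 0.656 = 84.703 g.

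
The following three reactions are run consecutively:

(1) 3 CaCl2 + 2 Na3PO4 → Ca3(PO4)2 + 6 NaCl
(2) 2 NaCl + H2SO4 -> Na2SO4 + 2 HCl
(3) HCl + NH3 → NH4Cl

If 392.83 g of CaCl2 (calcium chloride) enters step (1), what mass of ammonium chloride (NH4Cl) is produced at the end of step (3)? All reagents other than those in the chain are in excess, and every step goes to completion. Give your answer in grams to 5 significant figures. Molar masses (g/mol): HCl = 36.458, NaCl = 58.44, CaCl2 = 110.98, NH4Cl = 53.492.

378.69 g

n(CaCl2) = 392.83 / 110.98 = 3.53965 mol.
Reaction (1): CaCl2→NaCl ratio 3:6 ⇒ n(NaCl) = 7.07929 mol.
Reaction (2): NaCl→HCl ratio 2:2 ⇒ n(HCl) = 7.07929 mol.
Reaction (3): HCl→NH4Cl ratio 1:1 ⇒ n(NH4Cl) = 7.07929 mol.
Mass of NH4Cl = 7.07929 × 53.492 = 378.686 g.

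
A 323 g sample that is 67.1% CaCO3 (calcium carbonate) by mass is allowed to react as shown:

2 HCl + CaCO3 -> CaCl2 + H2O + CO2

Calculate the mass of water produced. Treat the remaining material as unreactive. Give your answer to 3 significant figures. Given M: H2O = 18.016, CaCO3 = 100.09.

Mass of pure CaCO3 = 323 g × 0.671 = 216.7 g.
n(CaCO3) = 216.7 g / 100.09 g/mol = 2.165 mol.
From the equation the CaCO3:H2O mole ratio is 1:1, so n(H2O) = 2.165 × 1/1 = 2.165 mol.
Mass of H2O = 2.165 mol × 18.016 g/mol = 39.01 g.

39.0 g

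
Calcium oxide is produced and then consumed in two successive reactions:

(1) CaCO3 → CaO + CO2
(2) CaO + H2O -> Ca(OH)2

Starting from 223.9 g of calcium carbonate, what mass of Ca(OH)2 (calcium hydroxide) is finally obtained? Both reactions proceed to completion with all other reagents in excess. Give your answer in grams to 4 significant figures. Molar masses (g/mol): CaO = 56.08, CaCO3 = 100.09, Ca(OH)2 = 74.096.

n(CaCO3) = 223.90 / 100.09 = 2.2370 mol.
Step 1 gives a 1:1 ratio of CaCO3 to CaO, so n(CaO) = 2.2370 mol.
In step 2 the CaO:Ca(OH)2 ratio is 1:1, so n(Ca(OH)2) = 2.2370 mol.
Mass of Ca(OH)2 = 2.2370 × 74.096 = 165.75 g.

165.8 g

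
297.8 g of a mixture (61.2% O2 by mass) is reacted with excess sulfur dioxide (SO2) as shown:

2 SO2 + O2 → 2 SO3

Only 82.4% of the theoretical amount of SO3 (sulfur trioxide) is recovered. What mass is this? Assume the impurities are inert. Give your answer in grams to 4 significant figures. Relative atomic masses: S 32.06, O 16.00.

Pure O2 available = 297.8 g × 0.612 = 182.25 g.
M(O2) = 2(16.00) = 32.00 g/mol.
M(SO3) = 32.06 + 3(16.00) = 80.06 g/mol.
n(O2) = 182.25 g / 32.00 g/mol = 5.6954 mol.
From the equation the O2:SO3 mole ratio is 1:2, so n(SO3) = 5.6954 × 2/1 = 11.391 mol.
Mass of SO3 = 11.391 mol × 80.06 g/mol = 911.95 g.
Actual mass collected = 911.95 g × 0.824 = 751.45 g.

751.4 g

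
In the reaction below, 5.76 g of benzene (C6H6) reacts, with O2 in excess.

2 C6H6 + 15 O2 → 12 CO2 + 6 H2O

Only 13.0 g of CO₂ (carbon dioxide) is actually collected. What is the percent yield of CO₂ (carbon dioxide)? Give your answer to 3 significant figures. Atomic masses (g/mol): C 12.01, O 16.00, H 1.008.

66.8 %

M(C6H6) = 6(12.01) + 6(1.008) = 78.108 g/mol.
M(CO2) = 12.01 + 2(16.00) = 44.01 g/mol.
n(C6H6) = 5.760 g / 78.108 g/mol = 0.07374 mol.
From the equation the C6H6:CO2 mole ratio is 2:12, so n(CO2) = 0.07374 × 12/2 = 0.4425 mol.
Mass of CO2 = 0.4425 mol × 44.01 g/mol = 19.47 g.
This is the theoretical yield. Percent yield = 13.0 g / 19.47 g × 100% = 66.76%.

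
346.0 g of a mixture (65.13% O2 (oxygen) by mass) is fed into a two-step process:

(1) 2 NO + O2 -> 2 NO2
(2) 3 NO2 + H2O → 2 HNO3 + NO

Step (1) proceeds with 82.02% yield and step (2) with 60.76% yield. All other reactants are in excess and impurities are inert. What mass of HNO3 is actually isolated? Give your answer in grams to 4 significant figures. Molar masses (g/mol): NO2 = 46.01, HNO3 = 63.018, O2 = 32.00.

294.9 g

Pure O2 = 346.0 × 0.6513 = 225.35 g.
n(O2) = 225.35 / 32.00 = 7.0422 mol.
Step 1 (O2:NO2 = 1:2): theoretical n(NO2) = 14.084 mol; at 82.02% yield, n(NO2) = 11.552 mol.
Step 2 (NO2:HNO3 = 3:2): theoretical n(HNO3) = 7.7013 mol, so theoretical mass = 7.7013 × 63.018 = 485.32 g.
At 60.76% yield, actual mass of HNO3 = 485.32 × 0.6076 = 294.88 g.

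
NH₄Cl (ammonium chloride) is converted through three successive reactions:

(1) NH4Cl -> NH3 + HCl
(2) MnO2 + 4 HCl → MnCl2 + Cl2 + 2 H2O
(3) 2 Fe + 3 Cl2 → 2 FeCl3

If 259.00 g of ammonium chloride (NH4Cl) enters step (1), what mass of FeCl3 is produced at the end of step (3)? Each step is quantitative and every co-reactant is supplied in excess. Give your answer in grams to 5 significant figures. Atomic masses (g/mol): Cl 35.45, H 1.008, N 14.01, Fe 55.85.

130.89 g

M(NH4Cl) = 14.01 + 4(1.008) + 35.45 = 53.492 g/mol.
M(FeCl3) = 55.85 + 3(35.45) = 162.20 g/mol.
n(NH4Cl) = 259.00 / 53.492 = 4.84185 mol.
Reaction (1): NH4Cl→HCl ratio 1:1 ⇒ n(HCl) = 4.84185 mol.
Reaction (2): HCl→Cl2 ratio 4:1 ⇒ n(Cl2) = 1.21046 mol.
Reaction (3): Cl2→FeCl3 ratio 3:2 ⇒ n(FeCl3) = 0.806974 mol.
Mass of FeCl3 = 0.806974 × 162.20 = 130.891 g.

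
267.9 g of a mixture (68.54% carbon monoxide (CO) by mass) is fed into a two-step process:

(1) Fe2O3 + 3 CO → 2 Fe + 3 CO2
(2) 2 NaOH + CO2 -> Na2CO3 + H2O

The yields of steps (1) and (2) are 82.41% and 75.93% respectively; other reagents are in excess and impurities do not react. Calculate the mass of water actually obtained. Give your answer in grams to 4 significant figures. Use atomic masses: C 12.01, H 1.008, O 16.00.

73.90 g

Pure CO = 267.9 × 0.6854 = 183.62 g.
M(CO) = 12.01 + 16.00 = 28.01 g/mol.
M(H2O) = 2(1.008) + 16.00 = 18.016 g/mol.
n(CO) = 183.62 / 28.01 = 6.5555 mol.
Step 1 (CO:CO2 = 3:3): theoretical n(CO2) = 6.5555 mol; at 82.41% yield, n(CO2) = 5.4024 mol.
Step 2 (CO2:H2O = 1:1): theoretical n(H2O) = 5.4024 mol, so theoretical mass = 5.4024 × 18.016 = 97.329 g.
At 75.93% yield, actual mass of H2O = 97.329 × 0.7593 = 73.902 g.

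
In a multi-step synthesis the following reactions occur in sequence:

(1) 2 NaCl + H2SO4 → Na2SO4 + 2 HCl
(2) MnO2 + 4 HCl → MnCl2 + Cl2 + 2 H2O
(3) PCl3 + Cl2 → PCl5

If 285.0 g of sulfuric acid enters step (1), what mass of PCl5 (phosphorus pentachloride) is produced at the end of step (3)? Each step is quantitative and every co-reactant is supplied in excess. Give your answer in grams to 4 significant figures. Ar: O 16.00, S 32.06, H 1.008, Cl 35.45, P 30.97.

302.5 g

M(H2SO4) = 2(1.008) + 32.06 + 4(16.00) = 98.076 g/mol.
M(PCl5) = 30.97 + 5(35.45) = 208.22 g/mol.
n(H2SO4) = 285.0 / 98.076 = 2.9059 mol.
Reaction (1): H2SO4→HCl ratio 1:2 ⇒ n(HCl) = 5.8118 mol.
Reaction (2): HCl→Cl2 ratio 4:1 ⇒ n(Cl2) = 1.4530 mol.
Reaction (3): Cl2→PCl5 ratio 1:1 ⇒ n(PCl5) = 1.4530 mol.
Mass of PCl5 = 1.4530 × 208.22 = 302.53 g.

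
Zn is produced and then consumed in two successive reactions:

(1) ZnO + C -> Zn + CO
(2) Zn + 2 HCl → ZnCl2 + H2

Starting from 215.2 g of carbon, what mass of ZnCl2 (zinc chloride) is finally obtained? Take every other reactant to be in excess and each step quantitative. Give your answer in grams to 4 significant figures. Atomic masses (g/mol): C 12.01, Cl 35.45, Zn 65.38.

M(C) = 12.01 g/mol.
M(ZnCl2) = 65.38 + 2(35.45) = 136.28 g/mol.
n(C) = 215.20 / 12.01 = 17.918 mol.
Step 1 gives a 1:1 ratio of C to Zn, so n(Zn) = 17.918 mol.
In step 2 the Zn:ZnCl2 ratio is 1:1, so n(ZnCl2) = 17.918 mol.
Mass of ZnCl2 = 17.918 × 136.28 = 2441.9 g.

2442 g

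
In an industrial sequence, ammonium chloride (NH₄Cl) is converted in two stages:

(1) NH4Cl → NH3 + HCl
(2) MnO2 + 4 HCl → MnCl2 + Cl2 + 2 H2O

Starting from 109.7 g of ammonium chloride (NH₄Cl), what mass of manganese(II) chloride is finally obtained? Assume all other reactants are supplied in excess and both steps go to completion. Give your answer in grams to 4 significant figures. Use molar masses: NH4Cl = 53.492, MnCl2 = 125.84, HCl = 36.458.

n(NH4Cl) = 109.70 / 53.492 = 2.0508 mol.
Step 1 gives a 1:1 ratio of NH4Cl to HCl, so n(HCl) = 2.0508 mol.
In step 2 the HCl:MnCl2 ratio is 4:1, so n(MnCl2) = 0.51269 mol.
Mass of MnCl2 = 0.51269 × 125.84 = 64.517 g.

64.52 g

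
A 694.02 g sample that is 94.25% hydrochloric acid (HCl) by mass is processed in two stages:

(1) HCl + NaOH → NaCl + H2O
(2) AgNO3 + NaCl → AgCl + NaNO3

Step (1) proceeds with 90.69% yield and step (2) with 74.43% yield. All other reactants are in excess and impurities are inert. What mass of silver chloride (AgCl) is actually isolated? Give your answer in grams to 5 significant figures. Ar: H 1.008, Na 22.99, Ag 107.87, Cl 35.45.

1735.7 g

Pure HCl = 694.02 × 0.9425 = 654.114 g.
M(HCl) = 1.008 + 35.45 = 36.458 g/mol.
M(AgCl) = 107.87 + 35.45 = 143.32 g/mol.
n(HCl) = 654.114 / 36.458 = 17.9416 mol.
Step 1 (HCl:NaCl = 1:1): theoretical n(NaCl) = 17.9416 mol; at 90.69% yield, n(NaCl) = 16.2712 mol.
Step 2 (NaCl:AgCl = 1:1): theoretical n(AgCl) = 16.2712 mol, so theoretical mass = 16.2712 × 143.32 = 2331.99 g.
At 74.43% yield, actual mass of AgCl = 2331.99 × 0.7443 = 1735.70 g.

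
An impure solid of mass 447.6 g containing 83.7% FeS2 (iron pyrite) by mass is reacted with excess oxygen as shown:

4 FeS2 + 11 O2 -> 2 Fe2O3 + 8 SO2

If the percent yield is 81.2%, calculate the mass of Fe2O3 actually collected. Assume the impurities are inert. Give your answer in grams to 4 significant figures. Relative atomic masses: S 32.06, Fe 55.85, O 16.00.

Pure FeS2 available = 447.6 g × 0.837 = 374.64 g.
M(FeS2) = 55.85 + 2(32.06) = 119.97 g/mol.
M(Fe2O3) = 2(55.85) + 3(16.00) = 159.70 g/mol.
n(FeS2) = 374.64 g / 119.97 g/mol = 3.1228 mol.
From the equation the FeS2:Fe2O3 mole ratio is 4:2, so n(Fe2O3) = 3.1228 × 2/4 = 1.5614 mol.
Mass of Fe2O3 = 1.5614 mol × 159.70 g/mol = 249.35 g.
Actual mass collected = 249.35 g × 0.812 = 202.48 g.

202.5 g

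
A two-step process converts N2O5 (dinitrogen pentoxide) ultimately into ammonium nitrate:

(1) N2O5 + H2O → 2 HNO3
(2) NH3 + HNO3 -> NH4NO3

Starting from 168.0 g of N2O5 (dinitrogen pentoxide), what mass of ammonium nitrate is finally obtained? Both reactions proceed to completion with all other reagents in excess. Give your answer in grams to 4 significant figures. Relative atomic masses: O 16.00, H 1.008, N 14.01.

249.0 g

M(N2O5) = 2(14.01) + 5(16.00) = 108.02 g/mol.
M(NH4NO3) = 2(14.01) + 4(1.008) + 3(16.00) = 80.052 g/mol.
n(N2O5) = 168.00 / 108.02 = 1.5553 mol.
Step 1 gives a 1:2 ratio of N2O5 to HNO3, so n(HNO3) = 3.1105 mol.
In step 2 the HNO3:NH4NO3 ratio is 1:1, so n(NH4NO3) = 3.1105 mol.
Mass of NH4NO3 = 3.1105 × 80.052 = 249.00 g.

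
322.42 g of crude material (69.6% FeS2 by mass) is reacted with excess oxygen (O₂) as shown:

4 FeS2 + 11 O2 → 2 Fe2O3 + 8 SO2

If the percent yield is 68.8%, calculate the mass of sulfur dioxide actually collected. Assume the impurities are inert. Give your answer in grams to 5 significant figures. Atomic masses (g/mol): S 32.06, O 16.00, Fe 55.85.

164.88 g

Pure FeS2 available = 322.42 g × 0.696 = 224.404 g.
M(FeS2) = 55.85 + 2(32.06) = 119.97 g/mol.
M(SO2) = 32.06 + 2(16.00) = 64.06 g/mol.
n(FeS2) = 224.404 g / 119.97 g/mol = 1.87050 mol.
From the equation the FeS2:SO2 mole ratio is 4:8, so n(SO2) = 1.87050 × 8/4 = 3.74101 mol.
Mass of SO2 = 3.74101 mol × 64.06 g/mol = 239.649 g.
Actual mass collected = 239.649 g × 0.688 = 164.878 g.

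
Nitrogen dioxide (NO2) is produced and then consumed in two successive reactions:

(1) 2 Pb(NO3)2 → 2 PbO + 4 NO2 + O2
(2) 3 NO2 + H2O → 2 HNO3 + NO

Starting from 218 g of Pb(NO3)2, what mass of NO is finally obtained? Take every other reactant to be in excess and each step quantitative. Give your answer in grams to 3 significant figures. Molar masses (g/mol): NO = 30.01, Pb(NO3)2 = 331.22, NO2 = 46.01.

n(Pb(NO3)2) = 218.0 / 331.22 = 0.6582 mol.
Step 1 gives a 2:4 ratio of Pb(NO3)2 to NO2, so n(NO2) = 1.316 mol.
In step 2 the NO2:NO ratio is 3:1, so n(NO) = 0.4388 mol.
Mass of NO = 0.4388 × 30.01 = 13.17 g.

13.2 g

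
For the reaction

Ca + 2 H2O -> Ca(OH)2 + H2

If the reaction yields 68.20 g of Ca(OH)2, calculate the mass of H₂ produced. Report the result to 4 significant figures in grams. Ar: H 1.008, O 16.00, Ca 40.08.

1.856 g

M(Ca(OH)2) = 40.08 + 2(16.00) + 2(1.008) = 74.096 g/mol.
M(H2) = 2(1.008) = 2.016 g/mol.
n(Ca(OH)2) = 68.200 g / 74.096 g/mol = 0.92043 mol.
From the equation the Ca(OH)2:H2 mole ratio is 1:1, so n(H2) = 0.92043 × 1/1 = 0.92043 mol.
Mass of H2 = 0.92043 mol × 2.016 g/mol = 1.8556 g.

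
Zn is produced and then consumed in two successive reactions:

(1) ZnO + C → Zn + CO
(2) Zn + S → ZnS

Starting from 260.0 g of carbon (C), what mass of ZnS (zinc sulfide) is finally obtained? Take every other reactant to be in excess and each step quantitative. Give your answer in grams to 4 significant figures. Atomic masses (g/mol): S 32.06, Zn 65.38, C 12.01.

2109 g

M(C) = 12.01 g/mol.
M(ZnS) = 65.38 + 32.06 = 97.44 g/mol.
n(C) = 260.00 / 12.01 = 21.649 mol.
Step 1 gives a 1:1 ratio of C to Zn, so n(Zn) = 21.649 mol.
In step 2 the Zn:ZnS ratio is 1:1, so n(ZnS) = 21.649 mol.
Mass of ZnS = 21.649 × 97.44 = 2109.4 g.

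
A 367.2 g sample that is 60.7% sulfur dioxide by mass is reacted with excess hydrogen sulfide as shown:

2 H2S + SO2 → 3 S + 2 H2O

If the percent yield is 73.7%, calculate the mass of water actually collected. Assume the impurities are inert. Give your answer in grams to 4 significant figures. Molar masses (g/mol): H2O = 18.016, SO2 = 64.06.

Pure SO2 available = 367.2 g × 0.607 = 222.89 g.
n(SO2) = 222.89 g / 64.06 g/mol = 3.4794 mol.
From the equation the SO2:H2O mole ratio is 1:2, so n(H2O) = 3.4794 × 2/1 = 6.9588 mol.
Mass of H2O = 6.9588 mol × 18.016 g/mol = 125.37 g.
Actual mass collected = 125.37 g × 0.737 = 92.398 g.

92.40 g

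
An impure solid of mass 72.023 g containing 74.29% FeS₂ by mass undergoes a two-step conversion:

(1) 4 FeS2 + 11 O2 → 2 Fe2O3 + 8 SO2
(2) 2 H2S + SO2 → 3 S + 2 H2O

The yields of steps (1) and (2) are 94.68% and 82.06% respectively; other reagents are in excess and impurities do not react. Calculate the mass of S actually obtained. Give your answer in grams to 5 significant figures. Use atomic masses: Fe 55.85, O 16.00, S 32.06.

66.655 g

Pure FeS2 = 72.023 × 0.7429 = 53.5059 g.
M(FeS2) = 55.85 + 2(32.06) = 119.97 g/mol.
M(S) = 32.06 g/mol.
n(FeS2) = 53.5059 / 119.97 = 0.445994 mol.
Step 1 (FeS2:SO2 = 4:8): theoretical n(SO2) = 0.891988 mol; at 94.68% yield, n(SO2) = 0.844534 mol.
Step 2 (SO2:S = 1:3): theoretical n(S) = 2.53360 mol, so theoretical mass = 2.53360 × 32.06 = 81.2273 g.
At 82.06% yield, actual mass of S = 81.2273 × 0.8206 = 66.6551 g.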